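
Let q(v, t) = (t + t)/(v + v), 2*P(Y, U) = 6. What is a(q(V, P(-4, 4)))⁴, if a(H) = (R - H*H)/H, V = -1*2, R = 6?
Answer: 625/16 ≈ 39.063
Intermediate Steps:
P(Y, U) = 3 (P(Y, U) = (½)*6 = 3)
V = -2
q(v, t) = t/v (q(v, t) = (2*t)/((2*v)) = (2*t)*(1/(2*v)) = t/v)
a(H) = (6 - H²)/H (a(H) = (6 - H*H)/H = (6 - H²)/H)
a(q(V, P(-4, 4)))⁴ = (-3/(-2) + 6/((3/(-2))))⁴ = (-3*(-1)/2 + 6/((3*(-½))))⁴ = (-1*(-3/2) + 6/(-3/2))⁴ = (3/2 + 6*(-⅔))⁴ = (3/2 - 4)⁴ = (-5/2)⁴ = 625/16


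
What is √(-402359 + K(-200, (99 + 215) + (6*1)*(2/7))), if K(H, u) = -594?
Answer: I*√402953 ≈ 634.79*I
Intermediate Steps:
√(-402359 + K(-200, (99 + 215) + (6*1)*(2/7))) = √(-402359 - 594) = √(-402953) = I*√402953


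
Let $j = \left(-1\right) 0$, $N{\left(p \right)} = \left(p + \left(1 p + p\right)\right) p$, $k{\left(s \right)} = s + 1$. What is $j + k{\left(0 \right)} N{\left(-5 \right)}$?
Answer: $75$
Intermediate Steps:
$k{\left(s \right)} = 1 + s$
$N{\left(p \right)} = 3 p^{2}$ ($N{\left(p \right)} = \left(p + \left(p + p\right)\right) p = \left(p + 2 p\right) p = 3 p p = 3 p^{2}$)
$j = 0$
$j + k{\left(0 \right)} N{\left(-5 \right)} = 0 + \left(1 + 0\right) 3 \left(-5\right)^{2} = 0 + 1 \cdot 3 \cdot 25 = 0 + 1 \cdot 75 = 0 + 75 = 75$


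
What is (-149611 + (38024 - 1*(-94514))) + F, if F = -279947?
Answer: -297020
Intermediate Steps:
(-149611 + (38024 - 1*(-94514))) + F = (-149611 + (38024 - 1*(-94514))) - 279947 = (-149611 + (38024 + 94514)) - 279947 = (-149611 + 132538) - 279947 = -17073 - 279947 = -297020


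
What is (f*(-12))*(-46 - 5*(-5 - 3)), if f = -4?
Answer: -288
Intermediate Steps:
(f*(-12))*(-46 - 5*(-5 - 3)) = (-4*(-12))*(-46 - 5*(-5 - 3)) = 48*(-46 - 5*(-8)) = 48*(-46 + 40) = 48*(-6) = -288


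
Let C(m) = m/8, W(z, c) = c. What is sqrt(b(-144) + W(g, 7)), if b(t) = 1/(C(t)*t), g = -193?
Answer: sqrt(36290)/72 ≈ 2.6458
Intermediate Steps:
C(m) = m/8 (C(m) = m*(1/8) = m/8)
b(t) = 8/t**2 (b(t) = 1/((t/8)*t) = 1/(t**2/8) = 8/t**2)
sqrt(b(-144) + W(g, 7)) = sqrt(8/(-144)**2 + 7) = sqrt(8*(1/20736) + 7) = sqrt(1/2592 + 7) = sqrt(18145/2592) = sqrt(36290)/72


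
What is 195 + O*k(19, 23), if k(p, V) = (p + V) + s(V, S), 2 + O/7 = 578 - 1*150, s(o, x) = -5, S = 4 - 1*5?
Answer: 110529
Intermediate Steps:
S = -1 (S = 4 - 5 = -1)
O = 2982 (O = -14 + 7*(578 - 1*150) = -14 + 7*(578 - 150) = -14 + 7*428 = -14 + 2996 = 2982)
k(p, V) = -5 + V + p (k(p, V) = (p + V) - 5 = (V + p) - 5 = -5 + V + p)
195 + O*k(19, 23) = 195 + 2982*(-5 + 23 + 19) = 195 + 2982*37 = 195 + 110334 = 110529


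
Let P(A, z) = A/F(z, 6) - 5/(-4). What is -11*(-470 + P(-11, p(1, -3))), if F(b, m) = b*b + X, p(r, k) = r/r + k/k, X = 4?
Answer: 41371/8 ≈ 5171.4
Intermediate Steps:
p(r, k) = 2 (p(r, k) = 1 + 1 = 2)
F(b, m) = 4 + b² (F(b, m) = b*b + 4 = b² + 4 = 4 + b²)
P(A, z) = 5/4 + A/(4 + z²) (P(A, z) = A/(4 + z²) - 5/(-4) = A/(4 + z²) - 5*(-¼) = A/(4 + z²) + 5/4 = 5/4 + A/(4 + z²))
-11*(-470 + P(-11, p(1, -3))) = -11*(-470 + (5 - 11 + (5/4)*2²)/(4 + 2²)) = -11*(-470 + (5 - 11 + (5/4)*4)/(4 + 4)) = -11*(-470 + (5 - 11 + 5)/8) = -11*(-470 + (⅛)*(-1)) = -11*(-470 - ⅛) = -11*(-3761/8) = 41371/8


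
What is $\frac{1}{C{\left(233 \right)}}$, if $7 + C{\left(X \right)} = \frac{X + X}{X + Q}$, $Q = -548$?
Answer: $- \frac{315}{2671} \approx -0.11793$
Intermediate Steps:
$C{\left(X \right)} = -7 + \frac{2 X}{-548 + X}$ ($C{\left(X \right)} = -7 + \frac{X + X}{X - 548} = -7 + \frac{2 X}{-548 + X}$)
$\frac{1}{C{\left(233 \right)}} = \frac{1}{\frac{1}{-548 + 233} \left(3836 - 1165\right)} = \frac{1}{\frac{1}{-315} \left(3836 - 1165\right)} = \frac{1}{\left(- \frac{1}{315}\right) 2671} = \frac{1}{- \frac{2671}{315}} = - \frac{315}{2671}$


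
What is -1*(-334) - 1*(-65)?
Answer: 399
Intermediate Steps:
-1*(-334) - 1*(-65) = 334 + 65 = 399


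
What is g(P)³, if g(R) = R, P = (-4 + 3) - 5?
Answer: -216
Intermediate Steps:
P = -6 (P = -1 - 5 = -6)
g(P)³ = (-6)³ = -216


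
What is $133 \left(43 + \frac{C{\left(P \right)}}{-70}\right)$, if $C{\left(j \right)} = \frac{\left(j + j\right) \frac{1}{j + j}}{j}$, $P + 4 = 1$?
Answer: $\frac{171589}{30} \approx 5719.6$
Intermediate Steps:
$P = -3$ ($P = -4 + 1 = -3$)
$C{\left(j \right)} = \frac{1}{j}$ ($C{\left(j \right)} = \frac{2 j \frac{1}{2 j}}{j} = 1 \frac{1}{j} = \frac{1}{j}$)
$133 \left(43 + \frac{C{\left(P \right)}}{-70}\right) = 133 \left(43 + \frac{1}{\left(-3\right) \left(-70\right)}\right) = 133 \left(43 - - \frac{1}{210}\right) = 133 \left(43 + \frac{1}{210}\right) = 133 \cdot \frac{9031}{210} = \frac{171589}{30}$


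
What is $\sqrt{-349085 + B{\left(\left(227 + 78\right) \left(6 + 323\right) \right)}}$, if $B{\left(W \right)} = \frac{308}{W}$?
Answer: $\frac{i \sqrt{71734252733385}}{14335} \approx 590.83 i$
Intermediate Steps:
$\sqrt{-349085 + B{\left(\left(227 + 78\right) \left(6 + 323\right) \right)}} = \sqrt{-349085 + \frac{308}{\left(227 + 78\right) \left(6 + 323\right)}} = \sqrt{-349085 + \frac{308}{305 \cdot 329}} = \sqrt{-349085 + \frac{308}{100345}} = \sqrt{-349085 + 308 \cdot \frac{1}{100345}} = \sqrt{-349085 + \frac{44}{14335}} = \sqrt{- \frac{5004133431}{14335}} = \frac{i \sqrt{71734252733385}}{14335}$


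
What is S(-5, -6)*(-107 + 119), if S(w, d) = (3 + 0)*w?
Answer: -180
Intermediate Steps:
S(w, d) = 3*w
S(-5, -6)*(-107 + 119) = (3*(-5))*(-107 + 119) = -15*12 = -180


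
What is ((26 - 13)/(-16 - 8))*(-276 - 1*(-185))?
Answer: 1183/24 ≈ 49.292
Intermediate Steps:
((26 - 13)/(-16 - 8))*(-276 - 1*(-185)) = (13/(-24))*(-276 + 185) = (13*(-1/24))*(-91) = -13/24*(-91) = 1183/24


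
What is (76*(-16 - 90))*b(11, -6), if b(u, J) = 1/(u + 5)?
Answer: -1007/2 ≈ -503.50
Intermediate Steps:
b(u, J) = 1/(5 + u)
(76*(-16 - 90))*b(11, -6) = (76*(-16 - 90))/(5 + 11) = (76*(-106))/16 = -8056*1/16 = -1007/2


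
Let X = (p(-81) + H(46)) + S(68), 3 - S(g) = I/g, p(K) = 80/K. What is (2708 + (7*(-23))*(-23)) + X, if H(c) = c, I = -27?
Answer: 35578427/5508 ≈ 6459.4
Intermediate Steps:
S(g) = 3 + 27/g (S(g) = 3 - (-27)/g = 3 + 27/g)
X = 266639/5508 (X = (80/(-81) + 46) + (3 + 27/68) = (80*(-1/81) + 46) + (3 + 27*(1/68)) = (-80/81 + 46) + (3 + 27/68) = 3646/81 + 231/68 = 266639/5508 ≈ 48.409)
(2708 + (7*(-23))*(-23)) + X = (2708 + (7*(-23))*(-23)) + 266639/5508 = (2708 - 161*(-23)) + 266639/5508 = (2708 + 3703) + 266639/5508 = 6411 + 266639/5508 = 35578427/5508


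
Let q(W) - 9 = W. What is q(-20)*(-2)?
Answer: 22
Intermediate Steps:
q(W) = 9 + W
q(-20)*(-2) = (9 - 20)*(-2) = -11*(-2) = 22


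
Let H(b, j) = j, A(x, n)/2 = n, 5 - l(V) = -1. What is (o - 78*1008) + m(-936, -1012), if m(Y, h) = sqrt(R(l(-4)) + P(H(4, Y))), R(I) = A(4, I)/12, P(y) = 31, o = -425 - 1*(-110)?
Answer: -78939 + 4*sqrt(2) ≈ -78933.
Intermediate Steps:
o = -315 (o = -425 + 110 = -315)
l(V) = 6 (l(V) = 5 - 1*(-1) = 5 + 1 = 6)
A(x, n) = 2*n
R(I) = I/6 (R(I) = (2*I)/12 = (2*I)*(1/12) = I/6)
m(Y, h) = 4*sqrt(2) (m(Y, h) = sqrt((1/6)*6 + 31) = sqrt(1 + 31) = sqrt(32) = 4*sqrt(2))
(o - 78*1008) + m(-936, -1012) = (-315 - 78*1008) + 4*sqrt(2) = (-315 - 78624) + 4*sqrt(2) = -78939 + 4*sqrt(2)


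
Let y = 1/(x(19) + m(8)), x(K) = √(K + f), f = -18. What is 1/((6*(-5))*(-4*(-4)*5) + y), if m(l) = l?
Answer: -9/21599 ≈ -0.00041669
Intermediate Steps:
x(K) = √(-18 + K) (x(K) = √(K - 18) = √(-18 + K))
y = ⅑ (y = 1/(√(-18 + 19) + 8) = 1/(√1 + 8) = 1/(1 + 8) = 1/9 = ⅑ ≈ 0.11111)
1/((6*(-5))*(-4*(-4)*5) + y) = 1/((6*(-5))*(-4*(-4)*5) + ⅑) = 1/(-480*5 + ⅑) = 1/(-30*80 + ⅑) = 1/(-2400 + ⅑) = 1/(-21599/9) = -9/21599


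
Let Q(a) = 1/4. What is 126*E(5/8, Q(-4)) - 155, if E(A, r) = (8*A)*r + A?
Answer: 325/4 ≈ 81.250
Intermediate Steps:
Q(a) = ¼
E(A, r) = A + 8*A*r (E(A, r) = 8*A*r + A = A + 8*A*r)
126*E(5/8, Q(-4)) - 155 = 126*((5/8)*(1 + 8*(¼))) - 155 = 126*((5*(⅛))*(1 + 2)) - 155 = 126*((5/8)*3) - 155 = 126*(15/8) - 155 = 945/4 - 155 = 325/4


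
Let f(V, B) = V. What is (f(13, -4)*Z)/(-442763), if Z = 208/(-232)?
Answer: 338/12840127 ≈ 2.6324e-5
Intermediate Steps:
Z = -26/29 (Z = 208*(-1/232) = -26/29 ≈ -0.89655)
(f(13, -4)*Z)/(-442763) = (13*(-26/29))/(-442763) = -338/29*(-1/442763) = 338/12840127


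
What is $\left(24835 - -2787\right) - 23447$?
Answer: $4175$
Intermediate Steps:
$\left(24835 - -2787\right) - 23447 = \left(24835 + \left(-853 + 3640\right)\right) - 23447 = \left(24835 + 2787\right) - 23447 = 27622 - 23447 = 4175$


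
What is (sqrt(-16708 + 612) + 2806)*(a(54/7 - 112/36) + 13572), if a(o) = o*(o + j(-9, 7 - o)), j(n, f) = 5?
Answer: 151643866708/3969 + 216170872*I*sqrt(1006)/3969 ≈ 3.8207e+7 + 1.7275e+6*I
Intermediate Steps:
a(o) = o*(5 + o) (a(o) = o*(o + 5) = o*(5 + o))
(sqrt(-16708 + 612) + 2806)*(a(54/7 - 112/36) + 13572) = (sqrt(-16708 + 612) + 2806)*((54/7 - 112/36)*(5 + (54/7 - 112/36)) + 13572) = (sqrt(-16096) + 2806)*((54*(1/7) - 112*1/36)*(5 + (54*(1/7) - 112*1/36)) + 13572) = (4*I*sqrt(1006) + 2806)*((54/7 - 28/9)*(5 + (54/7 - 28/9)) + 13572) = (2806 + 4*I*sqrt(1006))*(290*(5 + 290/63)/63 + 13572) = (2806 + 4*I*sqrt(1006))*((290/63)*(605/63) + 13572) = (2806 + 4*I*sqrt(1006))*(175450/3969 + 13572) = (2806 + 4*I*sqrt(1006))*(54042718/3969) = 151643866708/3969 + 216170872*I*sqrt(1006)/3969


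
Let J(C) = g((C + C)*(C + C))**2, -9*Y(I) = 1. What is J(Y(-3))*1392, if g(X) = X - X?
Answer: 0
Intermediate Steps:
g(X) = 0
Y(I) = -1/9 (Y(I) = -1/9*1 = -1/9)
J(C) = 0 (J(C) = 0**2 = 0)
J(Y(-3))*1392 = 0*1392 = 0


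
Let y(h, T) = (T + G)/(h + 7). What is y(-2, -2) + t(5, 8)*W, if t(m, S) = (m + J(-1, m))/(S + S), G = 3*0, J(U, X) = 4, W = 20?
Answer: 217/20 ≈ 10.850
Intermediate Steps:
G = 0
y(h, T) = T/(7 + h) (y(h, T) = (T + 0)/(h + 7) = T/(7 + h))
t(m, S) = (4 + m)/(2*S) (t(m, S) = (m + 4)/(S + S) = (4 + m)/((2*S)) = (4 + m)*(1/(2*S)) = (4 + m)/(2*S))
y(-2, -2) + t(5, 8)*W = -2/(7 - 2) + ((½)*(4 + 5)/8)*20 = -2/5 + ((½)*(⅛)*9)*20 = -2*⅕ + (9/16)*20 = -⅖ + 45/4 = 217/20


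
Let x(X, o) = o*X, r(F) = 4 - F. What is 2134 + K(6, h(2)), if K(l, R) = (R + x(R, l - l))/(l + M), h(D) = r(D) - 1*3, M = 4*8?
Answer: 81091/38 ≈ 2134.0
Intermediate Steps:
M = 32
x(X, o) = X*o
h(D) = 1 - D (h(D) = (4 - D) - 1*3 = (4 - D) - 3 = 1 - D)
K(l, R) = R/(32 + l) (K(l, R) = (R + R*(l - l))/(l + 32) = (R + R*0)/(32 + l) = (R + 0)/(32 + l) = R/(32 + l))
2134 + K(6, h(2)) = 2134 + (1 - 1*2)/(32 + 6) = 2134 + (1 - 2)/38 = 2134 - 1*1/38 = 2134 - 1/38 = 81091/38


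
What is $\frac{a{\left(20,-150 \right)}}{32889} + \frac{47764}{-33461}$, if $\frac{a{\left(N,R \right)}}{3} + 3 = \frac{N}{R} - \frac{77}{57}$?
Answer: $- \frac{49759743926}{34849129585} \approx -1.4279$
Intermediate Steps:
$a{\left(N,R \right)} = - \frac{248}{19} + \frac{3 N}{R}$ ($a{\left(N,R \right)} = -9 + 3 \left(\frac{N}{R} - \frac{77}{57}\right) = -9 + 3 \left(- \frac{77}{57} + \frac{N}{R}\right) = -9 + \left(- \frac{77}{19} + \frac{3 N}{R}\right) = - \frac{248}{19} + \frac{3 N}{R}$)
$\frac{a{\left(20,-150 \right)}}{32889} + \frac{47764}{-33461} = \frac{- \frac{248}{19} + 3 \cdot 20 \frac{1}{-150}}{32889} + \frac{47764}{-33461} = \left(- \frac{248}{19} + 3 \cdot 20 \left(- \frac{1}{150}\right)\right) \frac{1}{32889} + 47764 \left(- \frac{1}{33461}\right) = \left(- \frac{248}{19} - \frac{2}{5}\right) \frac{1}{32889} - \frac{47764}{33461} = \left(- \frac{1278}{95}\right) \frac{1}{32889} - \frac{47764}{33461} = - \frac{426}{1041485} - \frac{47764}{33461} = - \frac{49759743926}{34849129585}$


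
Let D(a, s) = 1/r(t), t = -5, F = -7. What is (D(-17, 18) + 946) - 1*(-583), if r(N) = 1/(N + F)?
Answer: 1517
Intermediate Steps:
r(N) = 1/(-7 + N) (r(N) = 1/(N - 7) = 1/(-7 + N))
D(a, s) = -12 (D(a, s) = 1/(1/(-7 - 5)) = 1/(1/(-12)) = 1/(-1/12) = -12)
(D(-17, 18) + 946) - 1*(-583) = (-12 + 946) - 1*(-583) = 934 + 583 = 1517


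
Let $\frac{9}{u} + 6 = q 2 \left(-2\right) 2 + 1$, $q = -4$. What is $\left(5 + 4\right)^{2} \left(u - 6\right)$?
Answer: $-459$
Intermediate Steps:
$u = \frac{1}{3}$ ($u = \frac{9}{-6 + \left(\left(-4\right) 2 \left(-2\right) 2 + 1\right)} = \frac{9}{-6 + \left(\left(-8\right) \left(-2\right) 2 + 1\right)} = \frac{9}{-6 + \left(16 \cdot 2 + 1\right)} = \frac{9}{-6 + \left(32 + 1\right)} = \frac{9}{-6 + 33} = \frac{9}{27} = 9 \cdot \frac{1}{27} = \frac{1}{3} \approx 0.33333$)
$\left(5 + 4\right)^{2} \left(u - 6\right) = \left(5 + 4\right)^{2} \left(\frac{1}{3} - 6\right) = 9^{2} \left(- \frac{17}{3}\right) = 81 \left(- \frac{17}{3}\right) = -459$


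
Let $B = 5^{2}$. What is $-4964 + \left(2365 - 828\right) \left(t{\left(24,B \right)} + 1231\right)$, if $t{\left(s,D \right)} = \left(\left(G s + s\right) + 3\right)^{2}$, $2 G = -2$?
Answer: $1900916$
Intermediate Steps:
$G = -1$ ($G = \frac{1}{2} \left(-2\right) = -1$)
$B = 25$
$t{\left(s,D \right)} = 9$ ($t{\left(s,D \right)} = \left(\left(- s + s\right) + 3\right)^{2} = \left(0 + 3\right)^{2} = 3^{2} = 9$)
$-4964 + \left(2365 - 828\right) \left(t{\left(24,B \right)} + 1231\right) = -4964 + \left(2365 - 828\right) \left(9 + 1231\right) = -4964 + 1537 \cdot 1240 = -4964 + 1905880 = 1900916$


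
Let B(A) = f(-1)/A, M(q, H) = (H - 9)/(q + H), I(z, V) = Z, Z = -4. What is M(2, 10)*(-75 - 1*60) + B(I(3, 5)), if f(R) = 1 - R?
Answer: -47/4 ≈ -11.750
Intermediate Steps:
I(z, V) = -4
M(q, H) = (-9 + H)/(H + q)
B(A) = 2/A (B(A) = (1 - 1*(-1))/A = (1 + 1)/A = 2/A)
M(2, 10)*(-75 - 1*60) + B(I(3, 5)) = ((-9 + 10)/(10 + 2))*(-75 - 1*60) + 2/(-4) = (1/12)*(-75 - 60) + 2*(-¼) = ((1/12)*1)*(-135) - ½ = (1/12)*(-135) - ½ = -45/4 - ½ = -47/4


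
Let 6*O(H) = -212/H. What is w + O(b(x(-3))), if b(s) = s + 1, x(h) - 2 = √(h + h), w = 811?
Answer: 12059/15 + 106*I*√6/45 ≈ 803.93 + 5.7699*I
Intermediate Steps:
x(h) = 2 + √2*√h (x(h) = 2 + √(h + h) = 2 + √(2*h) = 2 + √2*√h)
b(s) = 1 + s
O(H) = -106/(3*H) (O(H) = (-212/H)/6 = -106/(3*H))
w + O(b(x(-3))) = 811 - 106/(3*(1 + (2 + √2*√(-3)))) = 811 - 106/(3*(1 + (2 + √2*(I*√3)))) = 811 - 106/(3*(1 + (2 + I*√6))) = 811 - 106/(3*(3 + I*√6))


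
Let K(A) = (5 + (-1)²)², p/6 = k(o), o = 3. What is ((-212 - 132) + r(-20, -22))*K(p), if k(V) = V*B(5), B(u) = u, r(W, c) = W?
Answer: -13104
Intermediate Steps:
k(V) = 5*V (k(V) = V*5 = 5*V)
p = 90 (p = 6*(5*3) = 6*15 = 90)
K(A) = 36 (K(A) = (5 + 1)² = 6² = 36)
((-212 - 132) + r(-20, -22))*K(p) = ((-212 - 132) - 20)*36 = (-344 - 20)*36 = -364*36 = -13104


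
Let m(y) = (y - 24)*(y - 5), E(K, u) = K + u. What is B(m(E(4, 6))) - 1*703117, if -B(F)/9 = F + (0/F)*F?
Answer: -702487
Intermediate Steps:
m(y) = (-24 + y)*(-5 + y)
B(F) = -9*F (B(F) = -9*(F + (0/F)*F) = -9*(F + 0*F) = -9*(F + 0) = -9*F)
B(m(E(4, 6))) - 1*703117 = -9*(120 + (4 + 6)² - 29*(4 + 6)) - 1*703117 = -9*(120 + 10² - 29*10) - 703117 = -9*(120 + 100 - 290) - 703117 = -9*(-70) - 703117 = 630 - 703117 = -702487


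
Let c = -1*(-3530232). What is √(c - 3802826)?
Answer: I*√272594 ≈ 522.11*I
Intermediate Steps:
c = 3530232
√(c - 3802826) = √(3530232 - 3802826) = √(-272594) = I*√272594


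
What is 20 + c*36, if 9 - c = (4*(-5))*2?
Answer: 1784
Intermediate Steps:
c = 49 (c = 9 - 4*(-5)*2 = 9 - (-20)*2 = 9 - 1*(-40) = 9 + 40 = 49)
20 + c*36 = 20 + 49*36 = 20 + 1764 = 1784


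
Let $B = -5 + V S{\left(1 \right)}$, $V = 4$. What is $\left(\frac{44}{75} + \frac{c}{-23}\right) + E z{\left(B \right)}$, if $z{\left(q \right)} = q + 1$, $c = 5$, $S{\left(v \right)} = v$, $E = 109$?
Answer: $\frac{637}{1725} \approx 0.36928$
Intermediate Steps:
$B = -1$ ($B = -5 + 4 \cdot 1 = -5 + 4 = -1$)
$z{\left(q \right)} = 1 + q$
$\left(\frac{44}{75} + \frac{c}{-23}\right) + E z{\left(B \right)} = \left(\frac{44}{75} + \frac{5}{-23}\right) + 109 \left(1 - 1\right) = \left(44 \cdot \frac{1}{75} + 5 \left(- \frac{1}{23}\right)\right) + 109 \cdot 0 = \left(\frac{44}{75} - \frac{5}{23}\right) + 0 = \frac{637}{1725} + 0 = \frac{637}{1725}$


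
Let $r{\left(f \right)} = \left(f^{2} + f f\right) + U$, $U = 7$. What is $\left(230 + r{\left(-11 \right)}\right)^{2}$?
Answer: $229441$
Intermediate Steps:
$r{\left(f \right)} = 7 + 2 f^{2}$ ($r{\left(f \right)} = \left(f^{2} + f f\right) + 7 = \left(f^{2} + f^{2}\right) + 7 = 2 f^{2} + 7 = 7 + 2 f^{2}$)
$\left(230 + r{\left(-11 \right)}\right)^{2} = \left(230 + \left(7 + 2 \left(-11\right)^{2}\right)\right)^{2} = \left(230 + \left(7 + 2 \cdot 121\right)\right)^{2} = \left(230 + \left(7 + 242\right)\right)^{2} = \left(230 + 249\right)^{2} = 479^{2} = 229441$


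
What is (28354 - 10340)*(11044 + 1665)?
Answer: 228939926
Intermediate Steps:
(28354 - 10340)*(11044 + 1665) = 18014*12709 = 228939926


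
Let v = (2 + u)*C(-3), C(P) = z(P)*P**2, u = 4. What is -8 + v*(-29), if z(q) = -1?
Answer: 1558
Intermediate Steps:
C(P) = -P**2
v = -54 (v = (2 + 4)*(-1*(-3)**2) = 6*(-1*9) = 6*(-9) = -54)
-8 + v*(-29) = -8 - 54*(-29) = -8 + 1566 = 1558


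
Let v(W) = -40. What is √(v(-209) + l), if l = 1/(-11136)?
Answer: I*√77506734/1392 ≈ 6.3246*I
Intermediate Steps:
l = -1/11136 ≈ -8.9799e-5
√(v(-209) + l) = √(-40 - 1/11136) = √(-445441/11136) = I*√77506734/1392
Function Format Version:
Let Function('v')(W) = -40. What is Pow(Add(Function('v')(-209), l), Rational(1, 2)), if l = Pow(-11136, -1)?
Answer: Mul(Rational(1, 1392), I, Pow(77506734, Rational(1, 2))) ≈ Mul(6.3246, I)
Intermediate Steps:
l = Rational(-1, 11136) ≈ -8.9799e-5
Pow(Add(Function('v')(-209), l), Rational(1, 2)) = Pow(Add(-40, Rational(-1, 11136)), Rational(1, 2)) = Pow(Rational(-445441, 11136), Rational(1, 2)) = Mul(Rational(1, 1392), I, Pow(77506734, Rational(1, 2)))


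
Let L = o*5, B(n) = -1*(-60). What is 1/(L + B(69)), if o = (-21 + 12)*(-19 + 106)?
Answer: -1/3855 ≈ -0.00025940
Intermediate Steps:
B(n) = 60
o = -783 (o = -9*87 = -783)
L = -3915 (L = -783*5 = -3915)
1/(L + B(69)) = 1/(-3915 + 60) = 1/(-3855) = -1/3855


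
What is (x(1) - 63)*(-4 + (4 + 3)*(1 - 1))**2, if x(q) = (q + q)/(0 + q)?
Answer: -976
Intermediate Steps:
x(q) = 2 (x(q) = (2*q)/q = 2)
(x(1) - 63)*(-4 + (4 + 3)*(1 - 1))**2 = (2 - 63)*(-4 + (4 + 3)*(1 - 1))**2 = -61*(-4 + 7*0)**2 = -61*(-4 + 0)**2 = -61*(-4)**2 = -61*16 = -976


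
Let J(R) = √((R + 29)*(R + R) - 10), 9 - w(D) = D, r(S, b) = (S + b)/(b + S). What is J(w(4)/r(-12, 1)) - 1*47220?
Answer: -47220 + √330 ≈ -47202.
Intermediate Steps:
r(S, b) = 1 (r(S, b) = (S + b)/(S + b) = 1)
w(D) = 9 - D
J(R) = √(-10 + 2*R*(29 + R)) (J(R) = √((29 + R)*(2*R) - 10) = √(2*R*(29 + R) - 10) = √(-10 + 2*R*(29 + R)))
J(w(4)/r(-12, 1)) - 1*47220 = √(-10 + 2*((9 - 1*4)/1)² + 58*((9 - 1*4)/1)) - 1*47220 = √(-10 + 2*((9 - 4)*1)² + 58*((9 - 4)*1)) - 47220 = √(-10 + 2*(5*1)² + 58*(5*1)) - 47220 = √(-10 + 2*5² + 58*5) - 47220 = √(-10 + 2*25 + 290) - 47220 = √(-10 + 50 + 290) - 47220 = √330 - 47220 = -47220 + √330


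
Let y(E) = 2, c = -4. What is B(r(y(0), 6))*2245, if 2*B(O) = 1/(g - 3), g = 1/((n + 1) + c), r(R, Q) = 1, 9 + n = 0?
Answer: -13470/37 ≈ -364.05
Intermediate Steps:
n = -9 (n = -9 + 0 = -9)
g = -1/12 (g = 1/((-9 + 1) - 4) = 1/(-8 - 4) = 1/(-12) = -1/12 ≈ -0.083333)
B(O) = -6/37 (B(O) = 1/(2*(-1/12 - 3)) = 1/(2*(-37/12)) = (½)*(-12/37) = -6/37)
B(r(y(0), 6))*2245 = -6/37*2245 = -13470/37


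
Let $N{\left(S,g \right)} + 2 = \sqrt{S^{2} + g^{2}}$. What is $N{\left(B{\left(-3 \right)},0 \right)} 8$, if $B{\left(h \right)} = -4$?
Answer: $16$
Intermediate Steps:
$N{\left(S,g \right)} = -2 + \sqrt{S^{2} + g^{2}}$
$N{\left(B{\left(-3 \right)},0 \right)} 8 = \left(-2 + \sqrt{\left(-4\right)^{2} + 0^{2}}\right) 8 = \left(-2 + \sqrt{16 + 0}\right) 8 = \left(-2 + \sqrt{16}\right) 8 = \left(-2 + 4\right) 8 = 2 \cdot 8 = 16$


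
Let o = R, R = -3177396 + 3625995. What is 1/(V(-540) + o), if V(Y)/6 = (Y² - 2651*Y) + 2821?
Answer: 1/10804365 ≈ 9.2555e-8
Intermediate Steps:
R = 448599
o = 448599
V(Y) = 16926 - 15906*Y + 6*Y² (V(Y) = 6*((Y² - 2651*Y) + 2821) = 6*(2821 + Y² - 2651*Y) = 16926 - 15906*Y + 6*Y²)
1/(V(-540) + o) = 1/((16926 - 15906*(-540) + 6*(-540)²) + 448599) = 1/((16926 + 8589240 + 6*291600) + 448599) = 1/((16926 + 8589240 + 1749600) + 448599) = 1/(10355766 + 448599) = 1/10804365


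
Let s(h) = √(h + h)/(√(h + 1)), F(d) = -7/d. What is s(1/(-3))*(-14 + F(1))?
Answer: -21*I ≈ -21.0*I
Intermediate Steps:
s(h) = √2*√h/√(1 + h) (s(h) = √(2*h)/(√(1 + h)) = (√2*√h)/√(1 + h) = √2*√h/√(1 + h))
s(1/(-3))*(-14 + F(1)) = (√2*√(1/(-3))/√(1 + 1/(-3)))*(-14 - 7/1) = (√2*√(1*(-⅓))/√(1 + 1*(-⅓)))*(-14 - 7*1) = (√2*√(-⅓)/√(1 - ⅓))*(-14 - 7) = (√2*(I*√3/3)/√(⅔))*(-21) = (√2*(I*√3/3)*(√6/2))*(-21) = I*(-21) = -21*I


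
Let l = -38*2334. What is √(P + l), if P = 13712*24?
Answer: 2*√60099 ≈ 490.30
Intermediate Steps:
l = -88692
P = 329088
√(P + l) = √(329088 - 88692) = √240396 = 2*√60099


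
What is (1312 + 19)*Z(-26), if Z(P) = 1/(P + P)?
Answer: -1331/52 ≈ -25.596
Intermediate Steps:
Z(P) = 1/(2*P)
(1312 + 19)*Z(-26) = (1312 + 19)*((½)/(-26)) = 1331*((½)*(-1/26)) = 1331*(-1/52) = -1331/52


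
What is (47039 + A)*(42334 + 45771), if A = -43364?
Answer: 323785875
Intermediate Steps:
(47039 + A)*(42334 + 45771) = (47039 - 43364)*(42334 + 45771) = 3675*88105 = 323785875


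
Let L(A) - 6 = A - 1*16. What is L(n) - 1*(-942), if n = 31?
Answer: 963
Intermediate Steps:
L(A) = -10 + A (L(A) = 6 + (A - 1*16) = 6 + (A - 16) = 6 + (-16 + A) = -10 + A)
L(n) - 1*(-942) = (-10 + 31) - 1*(-942) = 21 + 942 = 963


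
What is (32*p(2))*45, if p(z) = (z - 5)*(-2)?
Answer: 8640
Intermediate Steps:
p(z) = 10 - 2*z (p(z) = (-5 + z)*(-2) = 10 - 2*z)
(32*p(2))*45 = (32*(10 - 2*2))*45 = (32*(10 - 4))*45 = (32*6)*45 = 192*45 = 8640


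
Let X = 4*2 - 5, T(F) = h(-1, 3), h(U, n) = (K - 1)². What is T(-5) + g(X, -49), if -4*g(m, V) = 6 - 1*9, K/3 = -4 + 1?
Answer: 403/4 ≈ 100.75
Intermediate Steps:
K = -9 (K = 3*(-4 + 1) = 3*(-3) = -9)
h(U, n) = 100 (h(U, n) = (-9 - 1)² = (-10)² = 100)
T(F) = 100
X = 3 (X = 8 - 5 = 3)
g(m, V) = ¾ (g(m, V) = -(6 - 1*9)/4 = -(6 - 9)/4 = -¼*(-3) = ¾)
T(-5) + g(X, -49) = 100 + ¾ = 403/4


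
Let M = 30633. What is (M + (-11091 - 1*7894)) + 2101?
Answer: 13749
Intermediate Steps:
(M + (-11091 - 1*7894)) + 2101 = (30633 + (-11091 - 1*7894)) + 2101 = (30633 + (-11091 - 7894)) + 2101 = (30633 - 18985) + 2101 = 11648 + 2101 = 13749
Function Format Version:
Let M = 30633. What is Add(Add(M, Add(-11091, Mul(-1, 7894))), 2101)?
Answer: 13749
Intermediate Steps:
Add(Add(M, Add(-11091, Mul(-1, 7894))), 2101) = Add(Add(30633, Add(-11091, Mul(-1, 7894))), 2101) = Add(Add(30633, Add(-11091, -7894)), 2101) = Add(Add(30633, -18985), 2101) = Add(11648, 2101) = 13749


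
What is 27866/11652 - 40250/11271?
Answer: -25819219/21888282 ≈ -1.1796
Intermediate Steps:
27866/11652 - 40250/11271 = 27866*(1/11652) - 40250*1/11271 = 13933/5826 - 40250/11271 = -25819219/21888282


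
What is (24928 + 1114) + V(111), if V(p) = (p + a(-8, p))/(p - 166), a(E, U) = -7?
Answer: 1432206/55 ≈ 26040.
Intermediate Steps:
V(p) = (-7 + p)/(-166 + p) (V(p) = (p - 7)/(p - 166) = (-7 + p)/(-166 + p))
(24928 + 1114) + V(111) = (24928 + 1114) + (-7 + 111)/(-166 + 111) = 26042 + 104/(-55) = 26042 - 1/55*104 = 26042 - 104/55 = 1432206/55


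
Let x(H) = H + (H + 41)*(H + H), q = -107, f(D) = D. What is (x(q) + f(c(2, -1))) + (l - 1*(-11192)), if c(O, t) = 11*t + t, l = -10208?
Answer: 14989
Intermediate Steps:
c(O, t) = 12*t
x(H) = H + 2*H*(41 + H) (x(H) = H + (41 + H)*(2*H) = H + 2*H*(41 + H))
(x(q) + f(c(2, -1))) + (l - 1*(-11192)) = (-107*(83 + 2*(-107)) + 12*(-1)) + (-10208 - 1*(-11192)) = (-107*(83 - 214) - 12) + (-10208 + 11192) = (-107*(-131) - 12) + 984 = (14017 - 12) + 984 = 14005 + 984 = 14989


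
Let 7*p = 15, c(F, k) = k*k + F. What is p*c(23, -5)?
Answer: 720/7 ≈ 102.86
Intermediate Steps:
c(F, k) = F + k² (c(F, k) = k² + F = F + k²)
p = 15/7 (p = (⅐)*15 = 15/7 ≈ 2.1429)
p*c(23, -5) = 15*(23 + (-5)²)/7 = 15*(23 + 25)/7 = (15/7)*48 = 720/7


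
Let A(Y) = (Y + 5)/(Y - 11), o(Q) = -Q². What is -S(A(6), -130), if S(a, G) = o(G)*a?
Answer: -37180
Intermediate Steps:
A(Y) = (5 + Y)/(-11 + Y)
S(a, G) = -a*G² (S(a, G) = (-G²)*a = -a*G²)
-S(A(6), -130) = -(-1)*(5 + 6)/(-11 + 6)*(-130)² = -(-1)*11/(-5)*16900 = -(-1)*(-⅕*11)*16900 = -(-1)*(-11)*16900/5 = -1*37180 = -37180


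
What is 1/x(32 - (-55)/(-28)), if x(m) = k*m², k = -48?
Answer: -49/2121843 ≈ -2.3093e-5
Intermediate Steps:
x(m) = -48*m²
1/x(32 - (-55)/(-28)) = 1/(-48*(32 - (-55)/(-28))²) = 1/(-48*(32 - (-55)*(-1)/28)²) = 1/(-48*(32 - 1*55/28)²) = 1/(-48*(32 - 55/28)²) = 1/(-48*(841/28)²) = 1/(-48*707281/784) = 1/(-2121843/49) = -49/2121843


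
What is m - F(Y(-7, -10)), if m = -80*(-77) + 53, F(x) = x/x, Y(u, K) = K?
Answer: 6212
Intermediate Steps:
F(x) = 1
m = 6213 (m = 6160 + 53 = 6213)
m - F(Y(-7, -10)) = 6213 - 1*1 = 6213 - 1 = 6212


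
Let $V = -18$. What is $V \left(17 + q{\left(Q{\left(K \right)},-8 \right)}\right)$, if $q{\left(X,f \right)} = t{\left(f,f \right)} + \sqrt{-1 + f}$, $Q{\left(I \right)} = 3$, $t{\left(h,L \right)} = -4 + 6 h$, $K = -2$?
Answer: $630 - 54 i \approx 630.0 - 54.0 i$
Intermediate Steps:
$q{\left(X,f \right)} = -4 + \sqrt{-1 + f} + 6 f$ ($q{\left(X,f \right)} = \left(-4 + 6 f\right) + \sqrt{-1 + f} = -4 + \sqrt{-1 + f} + 6 f$)
$V \left(17 + q{\left(Q{\left(K \right)},-8 \right)}\right) = - 18 \left(17 + \left(-4 + \sqrt{-1 - 8} + 6 \left(-8\right)\right)\right) = - 18 \left(17 - \left(52 - 3 i\right)\right) = - 18 \left(-35 + 3 i\right) = 630 - 54 i$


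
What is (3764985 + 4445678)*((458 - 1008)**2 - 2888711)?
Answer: -21234506967893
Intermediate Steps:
(3764985 + 4445678)*((458 - 1008)**2 - 2888711) = 8210663*((-550)**2 - 2888711) = 8210663*(302500 - 2888711) = 8210663*(-2586211) = -21234506967893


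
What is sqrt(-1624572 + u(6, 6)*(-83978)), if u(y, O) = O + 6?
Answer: 2*I*sqrt(658077) ≈ 1622.4*I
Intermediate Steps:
u(y, O) = 6 + O
sqrt(-1624572 + u(6, 6)*(-83978)) = sqrt(-1624572 + (6 + 6)*(-83978)) = sqrt(-1624572 + 12*(-83978)) = sqrt(-1624572 - 1007736) = sqrt(-2632308) = 2*I*sqrt(658077)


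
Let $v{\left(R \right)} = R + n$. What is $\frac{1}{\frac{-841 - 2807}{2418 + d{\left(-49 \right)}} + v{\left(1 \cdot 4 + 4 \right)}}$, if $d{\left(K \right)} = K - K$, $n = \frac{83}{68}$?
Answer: $\frac{27404}{211337} \approx 0.12967$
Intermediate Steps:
$n = \frac{83}{68}$ ($n = 83 \cdot \frac{1}{68} = \frac{83}{68} \approx 1.2206$)
$d{\left(K \right)} = 0$
$v{\left(R \right)} = \frac{83}{68} + R$ ($v{\left(R \right)} = R + \frac{83}{68} = \frac{83}{68} + R$)
$\frac{1}{\frac{-841 - 2807}{2418 + d{\left(-49 \right)}} + v{\left(1 \cdot 4 + 4 \right)}} = \frac{1}{\frac{-841 - 2807}{2418 + 0} + \left(\frac{83}{68} + \left(1 \cdot 4 + 4\right)\right)} = \frac{1}{- \frac{3648}{2418} + \left(\frac{83}{68} + \left(4 + 4\right)\right)} = \frac{1}{\left(-3648\right) \frac{1}{2418} + \left(\frac{83}{68} + 8\right)} = \frac{1}{- \frac{608}{403} + \frac{627}{68}} = \frac{1}{\frac{211337}{27404}} = \frac{27404}{211337}$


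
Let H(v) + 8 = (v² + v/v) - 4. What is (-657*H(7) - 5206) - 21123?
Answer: -51295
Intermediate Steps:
H(v) = -11 + v² (H(v) = -8 + ((v² + v/v) - 4) = -8 + ((v² + 1) - 4) = -8 + ((1 + v²) - 4) = -8 + (-3 + v²) = -11 + v²)
(-657*H(7) - 5206) - 21123 = (-657*(-11 + 7²) - 5206) - 21123 = (-657*(-11 + 49) - 5206) - 21123 = (-657*38 - 5206) - 21123 = (-24966 - 5206) - 21123 = -30172 - 21123 = -51295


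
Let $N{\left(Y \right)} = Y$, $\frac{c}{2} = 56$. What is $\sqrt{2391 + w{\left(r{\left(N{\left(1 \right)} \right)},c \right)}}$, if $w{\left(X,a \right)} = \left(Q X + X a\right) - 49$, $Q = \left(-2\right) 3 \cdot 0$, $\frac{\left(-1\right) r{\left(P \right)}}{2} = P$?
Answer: $\sqrt{2118} \approx 46.022$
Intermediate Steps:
$c = 112$ ($c = 2 \cdot 56 = 112$)
$r{\left(P \right)} = - 2 P$
$Q = 0$ ($Q = \left(-6\right) 0 = 0$)
$w{\left(X,a \right)} = -49 + X a$ ($w{\left(X,a \right)} = \left(0 X + X a\right) - 49 = \left(0 + X a\right) - 49 = X a - 49 = -49 + X a$)
$\sqrt{2391 + w{\left(r{\left(N{\left(1 \right)} \right)},c \right)}} = \sqrt{2391 + \left(-49 + \left(-2\right) 1 \cdot 112\right)} = \sqrt{2391 - 273} = \sqrt{2118}$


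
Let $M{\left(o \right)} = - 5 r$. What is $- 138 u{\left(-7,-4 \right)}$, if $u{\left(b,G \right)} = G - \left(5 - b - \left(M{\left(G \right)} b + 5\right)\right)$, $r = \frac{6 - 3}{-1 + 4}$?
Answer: $-3312$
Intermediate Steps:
$r = 1$ ($r = \frac{3}{3} = 3 \cdot \frac{1}{3} = 1$)
$M{\left(o \right)} = -5$ ($M{\left(o \right)} = \left(-5\right) 1 = -5$)
$u{\left(b,G \right)} = G - 4 b$ ($u{\left(b,G \right)} = G - \left(5 - b - \left(- 5 b + 5\right)\right) = G - \left(5 - b - \left(5 - 5 b\right)\right) = G + \left(b - \left(5 + \left(-5 + 5 b\right)\right)\right) = G + \left(b - 5 b\right) = G - 4 b$)
$- 138 u{\left(-7,-4 \right)} = - 138 \left(-4 - -28\right) = - 138 \left(-4 + 28\right) = \left(-138\right) 24 = -3312$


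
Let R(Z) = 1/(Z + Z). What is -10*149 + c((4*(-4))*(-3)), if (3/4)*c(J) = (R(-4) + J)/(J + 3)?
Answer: -455557/306 ≈ -1488.7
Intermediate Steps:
R(Z) = 1/(2*Z)
c(J) = 4*(-1/8 + J)/(3*(3 + J)) (c(J) = 4*(((1/2)/(-4) + J)/(J + 3))/3 = 4*(((1/2)*(-1/4) + J)/(3 + J))/3 = 4*((-1/8 + J)/(3 + J))/3 = 4*(-1/8 + J)/(3*(3 + J)))
-10*149 + c((4*(-4))*(-3)) = -10*149 + (-1 + 8*((4*(-4))*(-3)))/(6*(3 + (4*(-4))*(-3))) = -1490 + (-1 + 8*(-16*(-3)))/(6*(3 - 16*(-3))) = -1490 + (-1 + 8*48)/(6*(3 + 48)) = -1490 + (1/6)*(-1 + 384)/51 = -1490 + (1/6)*(1/51)*383 = -1490 + 383/306 = -455557/306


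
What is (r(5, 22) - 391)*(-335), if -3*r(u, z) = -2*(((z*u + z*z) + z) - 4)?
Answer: -5695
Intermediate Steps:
r(u, z) = -8/3 + 2*z/3 + 2*z²/3 + 2*u*z/3 (r(u, z) = -(-2)*(((z*u + z*z) + z) - 4)/3 = -(-2)*(((u*z + z²) + z) - 4)/3 = -(-2)*(((z² + u*z) + z) - 4)/3 = -(-2)*((z + z² + u*z) - 4)/3 = -(-2)*(-4 + z + z² + u*z)/3 = -(8 - 2*z - 2*z² - 2*u*z)/3 = -8/3 + 2*z/3 + 2*z²/3 + 2*u*z/3)
(r(5, 22) - 391)*(-335) = ((-8/3 + (⅔)*22 + (⅔)*22² + (⅔)*5*22) - 391)*(-335) = ((-8/3 + 44/3 + (⅔)*484 + 220/3) - 391)*(-335) = ((-8/3 + 44/3 + 968/3 + 220/3) - 391)*(-335) = (408 - 391)*(-335) = 17*(-335) = -5695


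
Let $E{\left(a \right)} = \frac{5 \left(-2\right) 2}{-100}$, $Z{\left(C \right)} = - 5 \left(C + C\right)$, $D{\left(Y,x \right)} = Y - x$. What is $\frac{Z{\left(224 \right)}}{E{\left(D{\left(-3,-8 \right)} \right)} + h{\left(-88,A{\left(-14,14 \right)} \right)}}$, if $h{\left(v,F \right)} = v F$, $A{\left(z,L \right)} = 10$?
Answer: $\frac{11200}{4399} \approx 2.546$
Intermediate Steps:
$h{\left(v,F \right)} = F v$
$Z{\left(C \right)} = - 10 C$ ($Z{\left(C \right)} = - 5 \cdot 2 C = - 10 C$)
$E{\left(a \right)} = \frac{1}{5}$ ($E{\left(a \right)} = \left(-10\right) 2 \left(- \frac{1}{100}\right) = \left(-20\right) \left(- \frac{1}{100}\right) = \frac{1}{5}$)
$\frac{Z{\left(224 \right)}}{E{\left(D{\left(-3,-8 \right)} \right)} + h{\left(-88,A{\left(-14,14 \right)} \right)}} = \frac{\left(-10\right) 224}{\frac{1}{5} + 10 \left(-88\right)} = - \frac{2240}{\frac{1}{5} - 880} = - \frac{2240}{- \frac{4399}{5}} = \left(-2240\right) \left(- \frac{5}{4399}\right) = \frac{11200}{4399}$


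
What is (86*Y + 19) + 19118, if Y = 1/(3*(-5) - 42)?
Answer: 1090723/57 ≈ 19136.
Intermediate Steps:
Y = -1/57 (Y = 1/(-15 - 42) = 1/(-57) = -1/57 ≈ -0.017544)
(86*Y + 19) + 19118 = (86*(-1/57) + 19) + 19118 = (-86/57 + 19) + 19118 = 997/57 + 19118 = 1090723/57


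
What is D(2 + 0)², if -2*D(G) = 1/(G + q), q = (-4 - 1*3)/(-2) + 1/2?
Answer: 1/144 ≈ 0.0069444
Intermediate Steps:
q = 4 (q = (-4 - 3)*(-½) + 1*(½) = -7*(-½) + ½ = 7/2 + ½ = 4)
D(G) = -1/(2*(4 + G)) (D(G) = -1/(2*(G + 4)) = -1/(2*(4 + G)))
D(2 + 0)² = (-1/(8 + 2*(2 + 0)))² = (-1/(8 + 2*2))² = (-1/(8 + 4))² = (-1/12)² = 1/144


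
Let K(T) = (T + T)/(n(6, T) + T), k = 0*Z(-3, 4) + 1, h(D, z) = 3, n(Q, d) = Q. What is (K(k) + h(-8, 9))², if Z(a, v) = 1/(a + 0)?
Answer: 529/49 ≈ 10.796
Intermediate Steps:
Z(a, v) = 1/a
k = 1 (k = 0/(-3) + 1 = 0*(-⅓) + 1 = 0 + 1 = 1)
K(T) = 2*T/(6 + T) (K(T) = (T + T)/(6 + T) = (2*T)/(6 + T) = 2*T/(6 + T))
(K(k) + h(-8, 9))² = (2*1/(6 + 1) + 3)² = (2*1/7 + 3)² = (2*1*(⅐) + 3)² = (2/7 + 3)² = (23/7)² = 529/49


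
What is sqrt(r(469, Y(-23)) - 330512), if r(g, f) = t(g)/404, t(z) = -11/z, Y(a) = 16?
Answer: I*sqrt(2966440600826787)/94738 ≈ 574.9*I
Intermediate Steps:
r(g, f) = -11/(404*g) (r(g, f) = -11/g/404 = -11/g*(1/404) = -11/(404*g))
sqrt(r(469, Y(-23)) - 330512) = sqrt(-11/404/469 - 330512) = sqrt(-11/404*1/469 - 330512) = sqrt(-11/189476 - 330512) = sqrt(-62624091723/189476) = I*sqrt(2966440600826787)/94738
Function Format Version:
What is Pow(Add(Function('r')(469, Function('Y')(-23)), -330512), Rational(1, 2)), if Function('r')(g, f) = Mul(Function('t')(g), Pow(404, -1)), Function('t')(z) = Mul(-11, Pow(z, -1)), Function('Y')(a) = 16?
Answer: Mul(Rational(1, 94738), I, Pow(2966440600826787, Rational(1, 2))) ≈ Mul(574.90, I)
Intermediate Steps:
Function('r')(g, f) = Mul(Rational(-11, 404), Pow(g, -1)) (Function('r')(g, f) = Mul(Mul(-11, Pow(g, -1)), Pow(404, -1)) = Mul(Mul(-11, Pow(g, -1)), Rational(1, 404)) = Mul(Rational(-11, 404), Pow(g, -1)))
Pow(Add(Function('r')(469, Function('Y')(-23)), -330512), Rational(1, 2)) = Pow(Add(Mul(Rational(-11, 404), Pow(469, -1)), -330512), Rational(1, 2)) = Pow(Add(Mul(Rational(-11, 404), Rational(1, 469)), -330512), Rational(1, 2)) = Pow(Add(Rational(-11, 189476), -330512), Rational(1, 2)) = Pow(Rational(-62624091723, 189476), Rational(1, 2)) = Mul(Rational(1, 94738), I, Pow(2966440600826787, Rational(1, 2)))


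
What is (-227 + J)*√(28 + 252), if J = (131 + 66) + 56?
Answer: 52*√70 ≈ 435.06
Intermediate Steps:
J = 253 (J = 197 + 56 = 253)
(-227 + J)*√(28 + 252) = (-227 + 253)*√(28 + 252) = 26*√280 = 26*(2*√70) = 52*√70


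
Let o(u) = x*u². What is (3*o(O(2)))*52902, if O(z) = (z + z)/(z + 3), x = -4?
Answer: -10157184/25 ≈ -4.0629e+5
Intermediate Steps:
O(z) = 2*z/(3 + z) (O(z) = (2*z)/(3 + z) = 2*z/(3 + z))
o(u) = -4*u²
(3*o(O(2)))*52902 = (3*(-4*16/(3 + 2)²))*52902 = (3*(-4*(2*2/5)²))*52902 = (3*(-4*(2*2*(⅕))²))*52902 = (3*(-4*(⅘)²))*52902 = (3*(-4*16/25))*52902 = (3*(-64/25))*52902 = -192/25*52902 = -10157184/25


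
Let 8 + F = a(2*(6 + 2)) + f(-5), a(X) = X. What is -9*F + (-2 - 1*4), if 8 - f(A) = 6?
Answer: -96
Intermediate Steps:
f(A) = 2 (f(A) = 8 - 1*6 = 8 - 6 = 2)
F = 10 (F = -8 + (2*(6 + 2) + 2) = -8 + (2*8 + 2) = -8 + (16 + 2) = -8 + 18 = 10)
-9*F + (-2 - 1*4) = -9*10 + (-2 - 1*4) = -90 + (-2 - 4) = -90 - 6 = -96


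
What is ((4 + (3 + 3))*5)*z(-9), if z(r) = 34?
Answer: 1700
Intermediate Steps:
((4 + (3 + 3))*5)*z(-9) = ((4 + (3 + 3))*5)*34 = ((4 + 6)*5)*34 = (10*5)*34 = 50*34 = 1700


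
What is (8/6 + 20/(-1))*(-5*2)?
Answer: 560/3 ≈ 186.67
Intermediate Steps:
(8/6 + 20/(-1))*(-5*2) = (8*(⅙) + 20*(-1))*(-10) = (4/3 - 20)*(-10) = -56/3*(-10) = 560/3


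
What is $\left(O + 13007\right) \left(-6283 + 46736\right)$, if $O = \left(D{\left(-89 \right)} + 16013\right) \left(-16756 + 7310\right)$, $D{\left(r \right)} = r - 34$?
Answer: $-6071345341649$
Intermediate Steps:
$D{\left(r \right)} = -34 + r$ ($D{\left(r \right)} = r - 34 = -34 + r$)
$O = -150096940$ ($O = \left(\left(-34 - 89\right) + 16013\right) \left(-16756 + 7310\right) = \left(-123 + 16013\right) \left(-9446\right) = 15890 \left(-9446\right) = -150096940$)
$\left(O + 13007\right) \left(-6283 + 46736\right) = \left(-150096940 + 13007\right) \left(-6283 + 46736\right) = \left(-150083933\right) 40453 = -6071345341649$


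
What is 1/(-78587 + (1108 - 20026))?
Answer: -1/97505 ≈ -1.0256e-5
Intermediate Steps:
1/(-78587 + (1108 - 20026)) = 1/(-78587 - 18918) = 1/(-97505) = -1/97505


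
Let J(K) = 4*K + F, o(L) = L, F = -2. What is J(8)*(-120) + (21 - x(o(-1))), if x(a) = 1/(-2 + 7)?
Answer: -17896/5 ≈ -3579.2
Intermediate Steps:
x(a) = ⅕ (x(a) = 1/5 = ⅕)
J(K) = -2 + 4*K (J(K) = 4*K - 2 = -2 + 4*K)
J(8)*(-120) + (21 - x(o(-1))) = (-2 + 4*8)*(-120) + (21 - 1*⅕) = (-2 + 32)*(-120) + (21 - ⅕) = 30*(-120) + 104/5 = -3600 + 104/5 = -17896/5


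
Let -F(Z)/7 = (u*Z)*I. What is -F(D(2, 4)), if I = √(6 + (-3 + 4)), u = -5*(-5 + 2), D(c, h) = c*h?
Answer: 840*√7 ≈ 2222.4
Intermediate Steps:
u = 15 (u = -5*(-3) = 15)
I = √7 (I = √(6 + 1) = √7 ≈ 2.6458)
F(Z) = -105*Z*√7 (F(Z) = -7*15*Z*√7 = -105*Z*√7)
-F(D(2, 4)) = -(-105)*2*4*√7 = -(-105)*8*√7 = -(-840)*√7 = 840*√7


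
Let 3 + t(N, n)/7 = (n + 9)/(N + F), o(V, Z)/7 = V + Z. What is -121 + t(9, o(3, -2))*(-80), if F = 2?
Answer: 8189/11 ≈ 744.45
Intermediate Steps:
o(V, Z) = 7*V + 7*Z (o(V, Z) = 7*(V + Z) = 7*V + 7*Z)
t(N, n) = -21 + 7*(9 + n)/(2 + N) (t(N, n) = -21 + 7*((n + 9)/(N + 2)) = -21 + 7*((9 + n)/(2 + N)) = -21 + 7*(9 + n)/(2 + N))
-121 + t(9, o(3, -2))*(-80) = -121 + (7*(3 + (7*3 + 7*(-2)) - 3*9)/(2 + 9))*(-80) = -121 + (7*(3 + (21 - 14) - 27)/11)*(-80) = -121 + (7*(1/11)*(3 + 7 - 27))*(-80) = -121 + (7*(1/11)*(-17))*(-80) = -121 - 119/11*(-80) = -121 + 9520/11 = 8189/11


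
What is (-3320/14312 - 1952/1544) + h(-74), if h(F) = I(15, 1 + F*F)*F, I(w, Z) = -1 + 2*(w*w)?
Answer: -11472690213/345277 ≈ -33228.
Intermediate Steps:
I(w, Z) = -1 + 2*w**2
h(F) = 449*F (h(F) = (-1 + 2*15**2)*F = (-1 + 2*225)*F = (-1 + 450)*F = 449*F)
(-3320/14312 - 1952/1544) + h(-74) = (-3320/14312 - 1952/1544) + 449*(-74) = (-3320*1/14312 - 1952*1/1544) - 33226 = (-415/1789 - 244/193) - 33226 = -516611/345277 - 33226 = -11472690213/345277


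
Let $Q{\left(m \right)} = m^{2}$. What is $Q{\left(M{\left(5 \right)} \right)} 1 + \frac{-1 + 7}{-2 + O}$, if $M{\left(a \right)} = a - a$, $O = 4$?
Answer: $3$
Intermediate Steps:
$M{\left(a \right)} = 0$
$Q{\left(M{\left(5 \right)} \right)} 1 + \frac{-1 + 7}{-2 + O} = 0^{2} \cdot 1 + \frac{-1 + 7}{-2 + 4} = 0 \cdot 1 + \frac{6}{2} = 0 + 6 \cdot \frac{1}{2} = 0 + 3 = 3$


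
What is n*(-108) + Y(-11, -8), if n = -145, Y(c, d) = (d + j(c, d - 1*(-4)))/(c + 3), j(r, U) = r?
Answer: 125299/8 ≈ 15662.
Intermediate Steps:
Y(c, d) = (c + d)/(3 + c) (Y(c, d) = (d + c)/(c + 3) = (c + d)/(3 + c))
n*(-108) + Y(-11, -8) = -145*(-108) + (-11 - 8)/(3 - 11) = 15660 - 19/(-8) = 15660 - ⅛*(-19) = 15660 + 19/8 = 125299/8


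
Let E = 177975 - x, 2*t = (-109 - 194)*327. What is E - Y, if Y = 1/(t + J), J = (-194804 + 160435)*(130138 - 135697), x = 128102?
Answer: 19052257086451/382015461 ≈ 49873.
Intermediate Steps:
t = -99081/2 (t = ((-109 - 194)*327)/2 = (-303*327)/2 = (1/2)*(-99081) = -99081/2 ≈ -49541.)
J = 191057271 (J = -34369*(-5559) = 191057271)
E = 49873 (E = 177975 - 1*128102 = 177975 - 128102 = 49873)
Y = 2/382015461 (Y = 1/(-99081/2 + 191057271) = 1/(382015461/2) = 2/382015461 ≈ 5.2354e-9)
E - Y = 49873 - 1*2/382015461 = 49873 - 2/382015461 = 19052257086451/382015461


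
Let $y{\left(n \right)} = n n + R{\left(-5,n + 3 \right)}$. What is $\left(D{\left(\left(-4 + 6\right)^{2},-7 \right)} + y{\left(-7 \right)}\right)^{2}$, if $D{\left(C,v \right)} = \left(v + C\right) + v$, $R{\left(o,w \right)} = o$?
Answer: $1156$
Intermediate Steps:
$y{\left(n \right)} = -5 + n^{2}$ ($y{\left(n \right)} = n n - 5 = n^{2} - 5 = -5 + n^{2}$)
$D{\left(C,v \right)} = C + 2 v$ ($D{\left(C,v \right)} = \left(C + v\right) + v = C + 2 v$)
$\left(D{\left(\left(-4 + 6\right)^{2},-7 \right)} + y{\left(-7 \right)}\right)^{2} = \left(\left(\left(-4 + 6\right)^{2} + 2 \left(-7\right)\right) - \left(5 - \left(-7\right)^{2}\right)\right)^{2} = \left(\left(2^{2} - 14\right) + \left(-5 + 49\right)\right)^{2} = \left(\left(4 - 14\right) + 44\right)^{2} = \left(-10 + 44\right)^{2} = 34^{2} = 1156$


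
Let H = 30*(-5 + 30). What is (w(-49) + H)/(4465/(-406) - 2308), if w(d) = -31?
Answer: -291914/941513 ≈ -0.31005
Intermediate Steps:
H = 750 (H = 30*25 = 750)
(w(-49) + H)/(4465/(-406) - 2308) = (-31 + 750)/(4465/(-406) - 2308) = 719/(4465*(-1/406) - 2308) = 719/(-4465/406 - 2308) = 719/(-941513/406) = 719*(-406/941513) = -291914/941513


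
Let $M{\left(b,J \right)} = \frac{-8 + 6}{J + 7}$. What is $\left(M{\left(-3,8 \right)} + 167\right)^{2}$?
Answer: $\frac{6265009}{225} \approx 27845.0$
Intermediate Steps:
$M{\left(b,J \right)} = - \frac{2}{7 + J}$
$\left(M{\left(-3,8 \right)} + 167\right)^{2} = \left(- \frac{2}{7 + 8} + 167\right)^{2} = \left(- \frac{2}{15} + 167\right)^{2} = \left(\frac{2503}{15}\right)^{2} = \frac{6265009}{225}$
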